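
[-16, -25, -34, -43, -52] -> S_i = -16 + -9*i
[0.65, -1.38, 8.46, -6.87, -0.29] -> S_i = Random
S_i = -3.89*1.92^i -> [-3.89, -7.47, -14.34, -27.53, -52.86]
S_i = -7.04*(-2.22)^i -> [-7.04, 15.63, -34.7, 77.02, -171.0]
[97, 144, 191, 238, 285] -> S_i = 97 + 47*i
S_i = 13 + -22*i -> [13, -9, -31, -53, -75]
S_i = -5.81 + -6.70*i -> [-5.81, -12.51, -19.21, -25.91, -32.61]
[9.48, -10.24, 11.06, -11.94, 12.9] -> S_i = 9.48*(-1.08)^i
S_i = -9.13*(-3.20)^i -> [-9.13, 29.22, -93.49, 299.17, -957.35]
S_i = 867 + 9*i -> [867, 876, 885, 894, 903]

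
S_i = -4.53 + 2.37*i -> [-4.53, -2.16, 0.21, 2.58, 4.95]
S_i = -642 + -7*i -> [-642, -649, -656, -663, -670]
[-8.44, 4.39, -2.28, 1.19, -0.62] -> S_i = -8.44*(-0.52)^i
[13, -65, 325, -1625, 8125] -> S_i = 13*-5^i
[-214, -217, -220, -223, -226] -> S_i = -214 + -3*i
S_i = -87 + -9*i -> [-87, -96, -105, -114, -123]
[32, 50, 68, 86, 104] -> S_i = 32 + 18*i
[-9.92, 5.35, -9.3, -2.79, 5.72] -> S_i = Random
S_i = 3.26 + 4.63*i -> [3.26, 7.89, 12.52, 17.15, 21.78]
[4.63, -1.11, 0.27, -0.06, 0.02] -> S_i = 4.63*(-0.24)^i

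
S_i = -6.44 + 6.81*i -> [-6.44, 0.37, 7.18, 13.99, 20.8]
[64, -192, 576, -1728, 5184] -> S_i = 64*-3^i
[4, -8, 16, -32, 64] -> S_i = 4*-2^i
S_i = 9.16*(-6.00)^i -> [9.16, -54.96, 329.76, -1978.56, 11871.36]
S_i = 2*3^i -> [2, 6, 18, 54, 162]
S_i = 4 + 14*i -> [4, 18, 32, 46, 60]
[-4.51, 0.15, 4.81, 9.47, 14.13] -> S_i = -4.51 + 4.66*i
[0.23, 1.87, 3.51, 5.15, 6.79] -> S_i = 0.23 + 1.64*i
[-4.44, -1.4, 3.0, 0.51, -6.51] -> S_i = Random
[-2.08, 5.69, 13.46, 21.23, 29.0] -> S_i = -2.08 + 7.77*i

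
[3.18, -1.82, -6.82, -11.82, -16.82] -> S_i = 3.18 + -5.00*i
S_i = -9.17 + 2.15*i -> [-9.17, -7.02, -4.87, -2.72, -0.57]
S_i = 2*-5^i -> [2, -10, 50, -250, 1250]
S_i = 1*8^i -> [1, 8, 64, 512, 4096]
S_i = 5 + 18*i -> [5, 23, 41, 59, 77]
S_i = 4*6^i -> [4, 24, 144, 864, 5184]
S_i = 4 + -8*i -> [4, -4, -12, -20, -28]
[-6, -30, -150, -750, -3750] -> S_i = -6*5^i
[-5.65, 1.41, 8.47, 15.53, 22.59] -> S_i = -5.65 + 7.06*i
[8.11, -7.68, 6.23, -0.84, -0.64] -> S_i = Random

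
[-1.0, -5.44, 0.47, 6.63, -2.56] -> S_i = Random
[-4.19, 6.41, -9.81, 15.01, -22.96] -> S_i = -4.19*(-1.53)^i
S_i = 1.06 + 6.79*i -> [1.06, 7.85, 14.64, 21.43, 28.22]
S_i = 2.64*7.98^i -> [2.64, 21.07, 168.12, 1341.57, 10705.71]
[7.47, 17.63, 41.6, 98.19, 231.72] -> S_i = 7.47*2.36^i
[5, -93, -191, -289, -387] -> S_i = 5 + -98*i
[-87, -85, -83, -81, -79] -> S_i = -87 + 2*i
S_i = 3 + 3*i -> [3, 6, 9, 12, 15]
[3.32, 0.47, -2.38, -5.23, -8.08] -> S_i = 3.32 + -2.85*i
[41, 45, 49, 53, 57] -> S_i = 41 + 4*i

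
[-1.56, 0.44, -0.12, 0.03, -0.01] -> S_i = -1.56*(-0.28)^i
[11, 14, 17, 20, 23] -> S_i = 11 + 3*i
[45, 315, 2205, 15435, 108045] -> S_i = 45*7^i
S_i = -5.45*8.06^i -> [-5.45, -43.93, -354.05, -2853.66, -23000.47]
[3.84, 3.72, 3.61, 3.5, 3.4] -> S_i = 3.84*0.97^i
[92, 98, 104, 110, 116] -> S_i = 92 + 6*i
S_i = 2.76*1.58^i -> [2.76, 4.36, 6.89, 10.89, 17.2]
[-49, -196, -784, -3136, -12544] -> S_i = -49*4^i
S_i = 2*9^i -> [2, 18, 162, 1458, 13122]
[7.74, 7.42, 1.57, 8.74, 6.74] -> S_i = Random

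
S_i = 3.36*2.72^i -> [3.36, 9.14, 24.86, 67.62, 183.91]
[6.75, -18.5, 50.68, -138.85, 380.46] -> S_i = 6.75*(-2.74)^i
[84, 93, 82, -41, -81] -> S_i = Random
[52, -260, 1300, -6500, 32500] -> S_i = 52*-5^i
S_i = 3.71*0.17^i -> [3.71, 0.63, 0.11, 0.02, 0.0]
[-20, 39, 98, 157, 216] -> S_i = -20 + 59*i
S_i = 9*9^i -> [9, 81, 729, 6561, 59049]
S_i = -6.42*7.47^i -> [-6.42, -47.96, -358.24, -2676.07, -19990.21]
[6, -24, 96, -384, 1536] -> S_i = 6*-4^i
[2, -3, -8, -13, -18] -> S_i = 2 + -5*i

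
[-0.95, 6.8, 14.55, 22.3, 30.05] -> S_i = -0.95 + 7.75*i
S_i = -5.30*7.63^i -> [-5.3, -40.44, -308.55, -2354.23, -17962.8]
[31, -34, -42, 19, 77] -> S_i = Random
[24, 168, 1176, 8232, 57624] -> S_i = 24*7^i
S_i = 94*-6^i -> [94, -564, 3384, -20304, 121824]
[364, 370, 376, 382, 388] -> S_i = 364 + 6*i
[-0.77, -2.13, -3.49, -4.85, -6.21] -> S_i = -0.77 + -1.36*i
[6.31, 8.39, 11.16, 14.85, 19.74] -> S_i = 6.31*1.33^i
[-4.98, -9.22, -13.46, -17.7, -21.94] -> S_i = -4.98 + -4.24*i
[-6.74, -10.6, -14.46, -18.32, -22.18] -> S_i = -6.74 + -3.86*i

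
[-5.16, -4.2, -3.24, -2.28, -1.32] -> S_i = -5.16 + 0.96*i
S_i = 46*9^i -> [46, 414, 3726, 33534, 301806]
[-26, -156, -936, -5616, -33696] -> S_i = -26*6^i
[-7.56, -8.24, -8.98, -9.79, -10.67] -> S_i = -7.56*1.09^i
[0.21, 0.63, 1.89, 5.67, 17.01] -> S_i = 0.21*3.00^i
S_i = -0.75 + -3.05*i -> [-0.75, -3.8, -6.85, -9.9, -12.95]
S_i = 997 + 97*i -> [997, 1094, 1191, 1288, 1385]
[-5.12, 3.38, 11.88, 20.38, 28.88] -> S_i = -5.12 + 8.50*i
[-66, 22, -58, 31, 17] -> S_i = Random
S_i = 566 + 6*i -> [566, 572, 578, 584, 590]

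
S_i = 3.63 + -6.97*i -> [3.63, -3.34, -10.31, -17.28, -24.25]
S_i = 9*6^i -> [9, 54, 324, 1944, 11664]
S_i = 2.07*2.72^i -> [2.07, 5.63, 15.31, 41.66, 113.3]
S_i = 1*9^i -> [1, 9, 81, 729, 6561]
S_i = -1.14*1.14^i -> [-1.14, -1.3, -1.48, -1.69, -1.93]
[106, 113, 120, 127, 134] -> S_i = 106 + 7*i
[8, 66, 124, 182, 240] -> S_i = 8 + 58*i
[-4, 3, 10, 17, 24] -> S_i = -4 + 7*i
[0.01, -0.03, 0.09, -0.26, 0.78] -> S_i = 0.01*(-2.97)^i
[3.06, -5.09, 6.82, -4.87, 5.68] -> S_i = Random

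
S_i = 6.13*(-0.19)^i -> [6.13, -1.16, 0.22, -0.04, 0.01]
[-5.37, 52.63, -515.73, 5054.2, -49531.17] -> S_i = -5.37*(-9.80)^i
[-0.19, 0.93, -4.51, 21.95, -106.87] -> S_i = -0.19*(-4.87)^i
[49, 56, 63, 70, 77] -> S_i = 49 + 7*i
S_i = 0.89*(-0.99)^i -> [0.89, -0.88, 0.87, -0.86, 0.85]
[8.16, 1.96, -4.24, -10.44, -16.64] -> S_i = 8.16 + -6.20*i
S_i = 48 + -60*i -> [48, -12, -72, -132, -192]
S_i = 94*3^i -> [94, 282, 846, 2538, 7614]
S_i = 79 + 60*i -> [79, 139, 199, 259, 319]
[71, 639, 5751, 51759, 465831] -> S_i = 71*9^i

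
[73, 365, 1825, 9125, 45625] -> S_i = 73*5^i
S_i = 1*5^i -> [1, 5, 25, 125, 625]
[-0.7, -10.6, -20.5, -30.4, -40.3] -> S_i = -0.70 + -9.90*i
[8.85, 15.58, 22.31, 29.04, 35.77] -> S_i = 8.85 + 6.73*i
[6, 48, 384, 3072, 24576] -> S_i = 6*8^i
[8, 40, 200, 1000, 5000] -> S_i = 8*5^i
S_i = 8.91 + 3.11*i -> [8.91, 12.02, 15.13, 18.24, 21.35]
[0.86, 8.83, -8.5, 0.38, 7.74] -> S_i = Random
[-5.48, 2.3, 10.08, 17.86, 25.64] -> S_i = -5.48 + 7.78*i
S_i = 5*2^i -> [5, 10, 20, 40, 80]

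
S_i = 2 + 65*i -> [2, 67, 132, 197, 262]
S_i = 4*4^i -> [4, 16, 64, 256, 1024]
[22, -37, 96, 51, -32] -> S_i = Random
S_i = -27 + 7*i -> [-27, -20, -13, -6, 1]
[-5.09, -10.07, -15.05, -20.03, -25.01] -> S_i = -5.09 + -4.98*i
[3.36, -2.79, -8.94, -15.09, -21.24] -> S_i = 3.36 + -6.15*i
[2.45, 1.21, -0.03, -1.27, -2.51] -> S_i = 2.45 + -1.24*i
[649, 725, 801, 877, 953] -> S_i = 649 + 76*i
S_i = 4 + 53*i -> [4, 57, 110, 163, 216]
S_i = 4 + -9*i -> [4, -5, -14, -23, -32]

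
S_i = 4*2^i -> [4, 8, 16, 32, 64]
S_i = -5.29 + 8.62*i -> [-5.29, 3.33, 11.95, 20.57, 29.19]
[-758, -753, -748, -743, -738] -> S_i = -758 + 5*i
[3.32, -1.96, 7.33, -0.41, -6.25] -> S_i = Random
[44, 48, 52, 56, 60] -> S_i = 44 + 4*i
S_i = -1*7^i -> [-1, -7, -49, -343, -2401]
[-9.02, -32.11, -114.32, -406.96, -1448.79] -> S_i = -9.02*3.56^i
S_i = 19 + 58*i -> [19, 77, 135, 193, 251]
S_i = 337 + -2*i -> [337, 335, 333, 331, 329]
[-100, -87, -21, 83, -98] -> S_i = Random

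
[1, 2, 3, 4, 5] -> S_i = 1 + 1*i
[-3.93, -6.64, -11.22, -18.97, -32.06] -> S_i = -3.93*1.69^i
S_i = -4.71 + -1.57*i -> [-4.71, -6.28, -7.85, -9.42, -10.99]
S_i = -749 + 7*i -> [-749, -742, -735, -728, -721]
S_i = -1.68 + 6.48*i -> [-1.68, 4.8, 11.28, 17.76, 24.24]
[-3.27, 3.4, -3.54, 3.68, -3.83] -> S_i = -3.27*(-1.04)^i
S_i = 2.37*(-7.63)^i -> [2.37, -18.08, 137.97, -1052.74, 8032.42]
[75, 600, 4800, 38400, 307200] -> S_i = 75*8^i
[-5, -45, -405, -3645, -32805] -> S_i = -5*9^i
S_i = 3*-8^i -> [3, -24, 192, -1536, 12288]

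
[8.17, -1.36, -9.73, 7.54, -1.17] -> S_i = Random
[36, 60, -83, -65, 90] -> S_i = Random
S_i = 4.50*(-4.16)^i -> [4.5, -18.72, 77.88, -323.96, 1347.68]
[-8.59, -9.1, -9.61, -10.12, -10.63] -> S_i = -8.59 + -0.51*i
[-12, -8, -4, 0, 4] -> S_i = -12 + 4*i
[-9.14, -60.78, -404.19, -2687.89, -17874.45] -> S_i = -9.14*6.65^i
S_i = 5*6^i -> [5, 30, 180, 1080, 6480]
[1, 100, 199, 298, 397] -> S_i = 1 + 99*i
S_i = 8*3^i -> [8, 24, 72, 216, 648]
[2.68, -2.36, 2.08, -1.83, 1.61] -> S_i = 2.68*(-0.88)^i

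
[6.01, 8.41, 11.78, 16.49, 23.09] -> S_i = 6.01*1.40^i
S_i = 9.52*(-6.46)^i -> [9.52, -61.5, 397.28, -2566.46, 16579.33]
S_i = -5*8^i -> [-5, -40, -320, -2560, -20480]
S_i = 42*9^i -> [42, 378, 3402, 30618, 275562]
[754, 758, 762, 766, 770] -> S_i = 754 + 4*i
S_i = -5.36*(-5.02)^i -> [-5.36, 26.91, -135.07, 678.07, -3403.92]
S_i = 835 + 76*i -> [835, 911, 987, 1063, 1139]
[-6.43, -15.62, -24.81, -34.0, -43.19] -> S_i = -6.43 + -9.19*i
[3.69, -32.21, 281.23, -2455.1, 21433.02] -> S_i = 3.69*(-8.73)^i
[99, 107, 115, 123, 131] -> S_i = 99 + 8*i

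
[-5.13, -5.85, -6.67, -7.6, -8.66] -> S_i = -5.13*1.14^i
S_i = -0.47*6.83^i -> [-0.47, -3.21, -21.92, -149.75, -1022.78]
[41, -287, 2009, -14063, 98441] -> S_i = 41*-7^i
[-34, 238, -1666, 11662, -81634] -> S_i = -34*-7^i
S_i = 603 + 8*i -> [603, 611, 619, 627, 635]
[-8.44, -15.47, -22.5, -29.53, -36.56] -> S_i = -8.44 + -7.03*i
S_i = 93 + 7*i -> [93, 100, 107, 114, 121]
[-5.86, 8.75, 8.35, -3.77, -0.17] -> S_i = Random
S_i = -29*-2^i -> [-29, 58, -116, 232, -464]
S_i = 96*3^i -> [96, 288, 864, 2592, 7776]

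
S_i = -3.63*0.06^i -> [-3.63, -0.22, -0.01, -0.0, -0.0]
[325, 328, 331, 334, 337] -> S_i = 325 + 3*i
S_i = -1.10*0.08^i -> [-1.1, -0.09, -0.01, -0.0, -0.0]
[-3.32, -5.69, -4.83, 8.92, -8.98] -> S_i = Random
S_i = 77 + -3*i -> [77, 74, 71, 68, 65]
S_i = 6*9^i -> [6, 54, 486, 4374, 39366]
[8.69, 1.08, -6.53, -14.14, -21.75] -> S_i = 8.69 + -7.61*i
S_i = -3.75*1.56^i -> [-3.75, -5.85, -9.13, -14.24, -22.21]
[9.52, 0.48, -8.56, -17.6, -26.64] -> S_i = 9.52 + -9.04*i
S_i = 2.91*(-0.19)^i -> [2.91, -0.55, 0.11, -0.02, 0.0]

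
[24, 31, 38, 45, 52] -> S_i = 24 + 7*i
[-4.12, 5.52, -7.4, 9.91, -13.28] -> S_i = -4.12*(-1.34)^i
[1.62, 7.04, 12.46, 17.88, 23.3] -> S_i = 1.62 + 5.42*i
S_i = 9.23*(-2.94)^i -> [9.23, -27.14, 79.78, -234.55, 689.59]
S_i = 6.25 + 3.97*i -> [6.25, 10.22, 14.19, 18.16, 22.13]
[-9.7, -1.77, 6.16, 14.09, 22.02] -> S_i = -9.70 + 7.93*i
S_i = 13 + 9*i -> [13, 22, 31, 40, 49]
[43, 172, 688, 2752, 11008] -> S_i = 43*4^i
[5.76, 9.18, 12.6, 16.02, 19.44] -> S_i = 5.76 + 3.42*i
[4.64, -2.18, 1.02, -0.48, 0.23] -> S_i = 4.64*(-0.47)^i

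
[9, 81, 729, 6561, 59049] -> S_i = 9*9^i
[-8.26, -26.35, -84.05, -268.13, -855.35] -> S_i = -8.26*3.19^i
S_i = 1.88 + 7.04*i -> [1.88, 8.92, 15.96, 23.0, 30.04]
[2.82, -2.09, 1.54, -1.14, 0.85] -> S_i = 2.82*(-0.74)^i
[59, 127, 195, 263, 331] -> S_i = 59 + 68*i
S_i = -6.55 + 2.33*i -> [-6.55, -4.22, -1.89, 0.44, 2.77]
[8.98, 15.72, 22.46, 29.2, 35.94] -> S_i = 8.98 + 6.74*i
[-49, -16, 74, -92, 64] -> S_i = Random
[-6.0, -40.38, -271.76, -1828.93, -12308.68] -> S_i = -6.00*6.73^i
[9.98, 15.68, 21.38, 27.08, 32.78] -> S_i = 9.98 + 5.70*i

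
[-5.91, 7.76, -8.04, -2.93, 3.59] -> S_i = Random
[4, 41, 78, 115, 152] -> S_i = 4 + 37*i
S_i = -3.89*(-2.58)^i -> [-3.89, 10.04, -25.89, 66.8, -172.36]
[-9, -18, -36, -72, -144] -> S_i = -9*2^i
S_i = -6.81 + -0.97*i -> [-6.81, -7.78, -8.75, -9.72, -10.69]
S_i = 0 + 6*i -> [0, 6, 12, 18, 24]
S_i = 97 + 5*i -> [97, 102, 107, 112, 117]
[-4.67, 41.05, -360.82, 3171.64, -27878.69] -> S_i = -4.67*(-8.79)^i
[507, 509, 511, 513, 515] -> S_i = 507 + 2*i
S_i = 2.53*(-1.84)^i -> [2.53, -4.66, 8.57, -15.76, 29.0]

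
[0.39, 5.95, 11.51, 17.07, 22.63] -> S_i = 0.39 + 5.56*i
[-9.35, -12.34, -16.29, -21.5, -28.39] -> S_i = -9.35*1.32^i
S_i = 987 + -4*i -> [987, 983, 979, 975, 971]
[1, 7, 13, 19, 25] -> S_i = 1 + 6*i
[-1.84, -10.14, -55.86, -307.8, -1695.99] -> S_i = -1.84*5.51^i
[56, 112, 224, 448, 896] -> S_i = 56*2^i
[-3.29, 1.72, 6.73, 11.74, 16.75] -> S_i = -3.29 + 5.01*i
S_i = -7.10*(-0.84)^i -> [-7.1, 5.96, -5.01, 4.21, -3.53]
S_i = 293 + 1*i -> [293, 294, 295, 296, 297]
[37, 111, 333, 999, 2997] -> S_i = 37*3^i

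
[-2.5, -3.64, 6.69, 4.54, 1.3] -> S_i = Random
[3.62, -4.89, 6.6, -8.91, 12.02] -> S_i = 3.62*(-1.35)^i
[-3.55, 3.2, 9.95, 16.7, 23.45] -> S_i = -3.55 + 6.75*i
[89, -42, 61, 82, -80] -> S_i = Random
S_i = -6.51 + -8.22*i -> [-6.51, -14.73, -22.95, -31.17, -39.39]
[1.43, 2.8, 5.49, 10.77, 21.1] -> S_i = 1.43*1.96^i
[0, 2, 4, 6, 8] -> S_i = 0 + 2*i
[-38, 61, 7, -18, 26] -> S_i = Random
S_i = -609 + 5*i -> [-609, -604, -599, -594, -589]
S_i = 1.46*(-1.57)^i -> [1.46, -2.29, 3.6, -5.65, 8.87]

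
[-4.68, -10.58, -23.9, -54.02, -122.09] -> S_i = -4.68*2.26^i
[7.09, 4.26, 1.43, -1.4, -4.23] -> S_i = 7.09 + -2.83*i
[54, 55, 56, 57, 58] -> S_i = 54 + 1*i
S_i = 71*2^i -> [71, 142, 284, 568, 1136]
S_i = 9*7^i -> [9, 63, 441, 3087, 21609]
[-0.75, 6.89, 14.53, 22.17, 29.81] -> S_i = -0.75 + 7.64*i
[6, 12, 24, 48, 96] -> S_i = 6*2^i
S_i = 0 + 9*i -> [0, 9, 18, 27, 36]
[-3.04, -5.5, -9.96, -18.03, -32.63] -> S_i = -3.04*1.81^i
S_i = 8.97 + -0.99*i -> [8.97, 7.98, 6.99, 6.0, 5.01]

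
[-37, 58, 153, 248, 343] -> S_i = -37 + 95*i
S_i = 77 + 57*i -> [77, 134, 191, 248, 305]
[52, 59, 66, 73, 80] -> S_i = 52 + 7*i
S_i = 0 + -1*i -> [0, -1, -2, -3, -4]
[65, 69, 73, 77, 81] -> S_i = 65 + 4*i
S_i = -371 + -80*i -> [-371, -451, -531, -611, -691]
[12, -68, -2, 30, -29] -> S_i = Random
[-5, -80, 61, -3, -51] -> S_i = Random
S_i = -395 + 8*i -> [-395, -387, -379, -371, -363]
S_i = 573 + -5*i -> [573, 568, 563, 558, 553]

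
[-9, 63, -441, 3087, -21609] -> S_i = -9*-7^i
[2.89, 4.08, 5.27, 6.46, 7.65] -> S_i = 2.89 + 1.19*i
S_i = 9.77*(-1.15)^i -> [9.77, -11.24, 12.92, -14.86, 17.09]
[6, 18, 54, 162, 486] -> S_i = 6*3^i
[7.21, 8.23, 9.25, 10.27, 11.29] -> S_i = 7.21 + 1.02*i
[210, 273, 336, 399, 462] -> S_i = 210 + 63*i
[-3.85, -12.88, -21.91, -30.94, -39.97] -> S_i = -3.85 + -9.03*i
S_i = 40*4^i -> [40, 160, 640, 2560, 10240]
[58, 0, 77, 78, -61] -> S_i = Random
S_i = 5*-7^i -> [5, -35, 245, -1715, 12005]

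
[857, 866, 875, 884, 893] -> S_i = 857 + 9*i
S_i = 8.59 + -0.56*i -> [8.59, 8.03, 7.47, 6.91, 6.35]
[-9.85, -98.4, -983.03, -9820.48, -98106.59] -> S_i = -9.85*9.99^i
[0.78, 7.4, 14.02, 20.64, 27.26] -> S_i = 0.78 + 6.62*i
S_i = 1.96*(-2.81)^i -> [1.96, -5.51, 15.48, -43.49, 122.2]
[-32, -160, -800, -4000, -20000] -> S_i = -32*5^i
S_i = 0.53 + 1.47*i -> [0.53, 2.0, 3.47, 4.94, 6.41]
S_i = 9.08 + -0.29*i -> [9.08, 8.79, 8.5, 8.21, 7.92]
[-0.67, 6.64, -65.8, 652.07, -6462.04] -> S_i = -0.67*(-9.91)^i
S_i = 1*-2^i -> [1, -2, 4, -8, 16]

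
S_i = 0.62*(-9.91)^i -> [0.62, -6.14, 60.89, -603.41, 5979.8]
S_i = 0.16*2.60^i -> [0.16, 0.42, 1.08, 2.81, 7.31]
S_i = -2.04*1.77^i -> [-2.04, -3.61, -6.39, -11.31, -20.02]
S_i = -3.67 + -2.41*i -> [-3.67, -6.08, -8.49, -10.9, -13.31]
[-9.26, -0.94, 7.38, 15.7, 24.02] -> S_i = -9.26 + 8.32*i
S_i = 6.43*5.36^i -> [6.43, 34.46, 184.73, 990.16, 5307.26]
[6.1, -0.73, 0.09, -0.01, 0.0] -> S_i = 6.10*(-0.12)^i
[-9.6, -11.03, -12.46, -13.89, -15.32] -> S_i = -9.60 + -1.43*i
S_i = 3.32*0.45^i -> [3.32, 1.49, 0.67, 0.3, 0.14]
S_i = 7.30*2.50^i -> [7.3, 18.25, 45.62, 114.06, 285.16]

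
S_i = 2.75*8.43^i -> [2.75, 23.18, 195.43, 1647.46, 13888.11]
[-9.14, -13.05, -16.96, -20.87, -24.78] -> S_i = -9.14 + -3.91*i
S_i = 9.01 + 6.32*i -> [9.01, 15.33, 21.65, 27.97, 34.29]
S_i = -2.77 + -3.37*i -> [-2.77, -6.14, -9.51, -12.88, -16.25]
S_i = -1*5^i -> [-1, -5, -25, -125, -625]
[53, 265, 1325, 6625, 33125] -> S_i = 53*5^i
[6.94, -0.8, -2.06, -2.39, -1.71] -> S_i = Random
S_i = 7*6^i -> [7, 42, 252, 1512, 9072]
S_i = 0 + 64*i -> [0, 64, 128, 192, 256]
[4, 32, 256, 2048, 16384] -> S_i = 4*8^i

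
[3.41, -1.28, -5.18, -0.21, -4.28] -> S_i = Random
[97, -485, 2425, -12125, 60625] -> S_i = 97*-5^i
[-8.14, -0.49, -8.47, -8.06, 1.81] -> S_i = Random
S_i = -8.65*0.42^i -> [-8.65, -3.63, -1.53, -0.64, -0.27]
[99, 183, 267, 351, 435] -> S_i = 99 + 84*i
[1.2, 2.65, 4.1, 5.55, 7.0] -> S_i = 1.20 + 1.45*i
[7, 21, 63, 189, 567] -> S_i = 7*3^i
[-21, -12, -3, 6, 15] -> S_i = -21 + 9*i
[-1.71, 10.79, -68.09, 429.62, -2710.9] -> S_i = -1.71*(-6.31)^i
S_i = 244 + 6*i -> [244, 250, 256, 262, 268]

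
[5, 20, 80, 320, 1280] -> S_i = 5*4^i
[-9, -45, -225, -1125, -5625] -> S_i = -9*5^i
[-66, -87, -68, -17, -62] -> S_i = Random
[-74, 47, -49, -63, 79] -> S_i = Random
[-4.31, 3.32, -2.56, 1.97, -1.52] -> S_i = -4.31*(-0.77)^i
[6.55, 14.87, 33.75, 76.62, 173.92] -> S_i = 6.55*2.27^i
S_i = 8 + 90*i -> [8, 98, 188, 278, 368]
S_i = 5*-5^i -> [5, -25, 125, -625, 3125]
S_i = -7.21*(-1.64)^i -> [-7.21, 11.82, -19.39, 31.8, -52.16]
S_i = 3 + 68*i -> [3, 71, 139, 207, 275]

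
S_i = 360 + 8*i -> [360, 368, 376, 384, 392]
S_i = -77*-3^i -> [-77, 231, -693, 2079, -6237]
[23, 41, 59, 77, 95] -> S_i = 23 + 18*i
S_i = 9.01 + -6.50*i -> [9.01, 2.51, -3.99, -10.49, -16.99]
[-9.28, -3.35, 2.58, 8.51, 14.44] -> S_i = -9.28 + 5.93*i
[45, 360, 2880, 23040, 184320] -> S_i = 45*8^i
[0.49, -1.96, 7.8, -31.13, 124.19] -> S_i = 0.49*(-3.99)^i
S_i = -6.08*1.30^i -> [-6.08, -7.9, -10.28, -13.36, -17.37]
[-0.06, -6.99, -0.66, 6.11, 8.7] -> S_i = Random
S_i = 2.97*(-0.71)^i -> [2.97, -2.11, 1.5, -1.06, 0.75]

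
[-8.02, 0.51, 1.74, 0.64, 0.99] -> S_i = Random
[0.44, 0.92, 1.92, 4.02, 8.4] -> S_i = 0.44*2.09^i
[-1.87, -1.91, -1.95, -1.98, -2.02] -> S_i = -1.87*1.02^i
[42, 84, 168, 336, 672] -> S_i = 42*2^i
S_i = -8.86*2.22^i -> [-8.86, -19.67, -43.67, -96.94, -215.2]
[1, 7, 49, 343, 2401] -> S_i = 1*7^i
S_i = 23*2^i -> [23, 46, 92, 184, 368]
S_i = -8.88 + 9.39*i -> [-8.88, 0.51, 9.9, 19.29, 28.68]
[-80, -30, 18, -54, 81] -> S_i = Random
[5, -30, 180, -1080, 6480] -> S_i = 5*-6^i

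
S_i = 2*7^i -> [2, 14, 98, 686, 4802]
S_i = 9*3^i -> [9, 27, 81, 243, 729]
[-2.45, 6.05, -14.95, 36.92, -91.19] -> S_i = -2.45*(-2.47)^i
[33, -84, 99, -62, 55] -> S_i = Random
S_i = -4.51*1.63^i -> [-4.51, -7.35, -11.98, -19.53, -31.84]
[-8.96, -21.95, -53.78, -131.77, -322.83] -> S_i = -8.96*2.45^i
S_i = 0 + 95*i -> [0, 95, 190, 285, 380]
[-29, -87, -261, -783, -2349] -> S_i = -29*3^i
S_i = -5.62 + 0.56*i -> [-5.62, -5.06, -4.5, -3.94, -3.38]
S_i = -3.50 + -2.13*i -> [-3.5, -5.63, -7.76, -9.89, -12.02]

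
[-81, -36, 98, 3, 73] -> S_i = Random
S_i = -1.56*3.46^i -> [-1.56, -5.4, -18.68, -64.62, -223.58]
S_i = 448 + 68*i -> [448, 516, 584, 652, 720]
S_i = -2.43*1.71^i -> [-2.43, -4.16, -7.11, -12.15, -20.78]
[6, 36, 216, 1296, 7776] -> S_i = 6*6^i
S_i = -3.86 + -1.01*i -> [-3.86, -4.87, -5.88, -6.89, -7.9]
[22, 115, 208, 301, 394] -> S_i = 22 + 93*i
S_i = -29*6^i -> [-29, -174, -1044, -6264, -37584]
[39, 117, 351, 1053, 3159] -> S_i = 39*3^i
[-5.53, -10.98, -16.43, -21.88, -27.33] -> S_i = -5.53 + -5.45*i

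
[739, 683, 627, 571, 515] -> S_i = 739 + -56*i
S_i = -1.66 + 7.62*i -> [-1.66, 5.96, 13.58, 21.2, 28.82]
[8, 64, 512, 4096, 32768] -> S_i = 8*8^i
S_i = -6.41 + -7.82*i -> [-6.41, -14.23, -22.05, -29.87, -37.69]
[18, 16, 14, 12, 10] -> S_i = 18 + -2*i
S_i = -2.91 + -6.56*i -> [-2.91, -9.47, -16.03, -22.59, -29.15]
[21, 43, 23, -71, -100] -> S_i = Random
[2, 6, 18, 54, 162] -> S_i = 2*3^i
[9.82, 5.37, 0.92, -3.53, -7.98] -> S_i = 9.82 + -4.45*i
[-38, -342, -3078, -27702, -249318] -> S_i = -38*9^i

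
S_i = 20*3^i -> [20, 60, 180, 540, 1620]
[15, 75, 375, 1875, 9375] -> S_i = 15*5^i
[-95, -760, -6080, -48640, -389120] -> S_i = -95*8^i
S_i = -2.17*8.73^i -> [-2.17, -18.94, -165.38, -1443.78, -12604.24]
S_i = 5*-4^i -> [5, -20, 80, -320, 1280]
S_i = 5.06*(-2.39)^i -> [5.06, -12.09, 28.9, -69.08, 165.1]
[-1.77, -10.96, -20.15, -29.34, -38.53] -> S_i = -1.77 + -9.19*i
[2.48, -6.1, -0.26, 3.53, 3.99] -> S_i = Random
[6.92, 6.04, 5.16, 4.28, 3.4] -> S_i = 6.92 + -0.88*i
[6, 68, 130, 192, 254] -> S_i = 6 + 62*i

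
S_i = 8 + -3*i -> [8, 5, 2, -1, -4]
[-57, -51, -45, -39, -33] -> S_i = -57 + 6*i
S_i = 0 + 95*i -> [0, 95, 190, 285, 380]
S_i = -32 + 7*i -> [-32, -25, -18, -11, -4]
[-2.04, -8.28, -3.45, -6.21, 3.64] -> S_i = Random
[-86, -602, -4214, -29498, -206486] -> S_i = -86*7^i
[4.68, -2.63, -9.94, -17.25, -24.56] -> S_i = 4.68 + -7.31*i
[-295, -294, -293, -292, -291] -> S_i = -295 + 1*i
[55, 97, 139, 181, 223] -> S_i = 55 + 42*i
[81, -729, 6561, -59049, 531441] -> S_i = 81*-9^i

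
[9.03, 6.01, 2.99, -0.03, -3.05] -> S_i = 9.03 + -3.02*i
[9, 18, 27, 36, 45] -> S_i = 9 + 9*i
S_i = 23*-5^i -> [23, -115, 575, -2875, 14375]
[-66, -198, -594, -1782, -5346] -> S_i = -66*3^i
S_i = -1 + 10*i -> [-1, 9, 19, 29, 39]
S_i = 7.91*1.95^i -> [7.91, 15.42, 30.08, 58.65, 114.37]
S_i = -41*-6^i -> [-41, 246, -1476, 8856, -53136]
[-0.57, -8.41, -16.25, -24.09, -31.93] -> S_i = -0.57 + -7.84*i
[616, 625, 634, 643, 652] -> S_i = 616 + 9*i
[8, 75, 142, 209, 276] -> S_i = 8 + 67*i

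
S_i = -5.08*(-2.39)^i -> [-5.08, 12.14, -29.02, 69.35, -165.75]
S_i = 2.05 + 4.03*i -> [2.05, 6.08, 10.11, 14.14, 18.17]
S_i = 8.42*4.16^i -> [8.42, 35.03, 145.71, 606.17, 2521.65]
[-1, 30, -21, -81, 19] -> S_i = Random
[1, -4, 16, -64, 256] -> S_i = 1*-4^i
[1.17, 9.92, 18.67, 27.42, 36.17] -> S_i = 1.17 + 8.75*i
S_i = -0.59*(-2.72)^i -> [-0.59, 1.6, -4.37, 11.87, -32.29]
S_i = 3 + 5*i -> [3, 8, 13, 18, 23]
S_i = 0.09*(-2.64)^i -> [0.09, -0.24, 0.63, -1.66, 4.37]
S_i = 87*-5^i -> [87, -435, 2175, -10875, 54375]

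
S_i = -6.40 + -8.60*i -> [-6.4, -15.0, -23.6, -32.2, -40.8]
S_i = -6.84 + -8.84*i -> [-6.84, -15.68, -24.52, -33.36, -42.2]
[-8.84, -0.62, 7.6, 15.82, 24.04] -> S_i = -8.84 + 8.22*i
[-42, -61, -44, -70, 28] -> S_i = Random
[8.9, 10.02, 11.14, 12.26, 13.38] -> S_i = 8.90 + 1.12*i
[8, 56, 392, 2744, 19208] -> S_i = 8*7^i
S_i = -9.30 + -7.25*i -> [-9.3, -16.55, -23.8, -31.05, -38.3]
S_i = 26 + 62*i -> [26, 88, 150, 212, 274]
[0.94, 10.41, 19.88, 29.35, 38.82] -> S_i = 0.94 + 9.47*i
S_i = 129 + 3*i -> [129, 132, 135, 138, 141]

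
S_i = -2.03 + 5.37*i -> [-2.03, 3.34, 8.71, 14.08, 19.45]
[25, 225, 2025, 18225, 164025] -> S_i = 25*9^i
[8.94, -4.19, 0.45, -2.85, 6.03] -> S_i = Random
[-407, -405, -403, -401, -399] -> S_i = -407 + 2*i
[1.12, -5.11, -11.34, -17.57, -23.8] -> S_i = 1.12 + -6.23*i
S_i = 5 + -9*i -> [5, -4, -13, -22, -31]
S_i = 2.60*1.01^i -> [2.6, 2.63, 2.65, 2.68, 2.71]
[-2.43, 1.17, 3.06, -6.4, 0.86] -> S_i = Random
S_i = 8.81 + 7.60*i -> [8.81, 16.41, 24.01, 31.61, 39.21]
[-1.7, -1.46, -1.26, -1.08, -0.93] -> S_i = -1.70*0.86^i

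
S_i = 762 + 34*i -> [762, 796, 830, 864, 898]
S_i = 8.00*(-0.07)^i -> [8.0, -0.56, 0.04, -0.0, 0.0]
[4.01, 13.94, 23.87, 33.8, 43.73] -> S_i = 4.01 + 9.93*i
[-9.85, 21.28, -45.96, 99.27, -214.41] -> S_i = -9.85*(-2.16)^i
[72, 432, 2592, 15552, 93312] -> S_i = 72*6^i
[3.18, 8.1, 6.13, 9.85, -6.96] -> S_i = Random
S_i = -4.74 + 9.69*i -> [-4.74, 4.95, 14.64, 24.33, 34.02]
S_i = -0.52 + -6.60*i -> [-0.52, -7.12, -13.72, -20.32, -26.92]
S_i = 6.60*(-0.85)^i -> [6.6, -5.61, 4.77, -4.05, 3.45]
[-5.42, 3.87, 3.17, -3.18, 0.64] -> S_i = Random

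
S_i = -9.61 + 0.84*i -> [-9.61, -8.77, -7.93, -7.09, -6.25]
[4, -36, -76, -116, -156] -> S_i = 4 + -40*i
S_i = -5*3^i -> [-5, -15, -45, -135, -405]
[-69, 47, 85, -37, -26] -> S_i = Random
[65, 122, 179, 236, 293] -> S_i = 65 + 57*i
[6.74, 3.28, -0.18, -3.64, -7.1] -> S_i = 6.74 + -3.46*i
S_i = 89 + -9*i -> [89, 80, 71, 62, 53]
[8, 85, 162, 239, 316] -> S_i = 8 + 77*i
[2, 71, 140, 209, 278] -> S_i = 2 + 69*i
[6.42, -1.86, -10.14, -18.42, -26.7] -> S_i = 6.42 + -8.28*i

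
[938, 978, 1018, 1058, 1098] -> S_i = 938 + 40*i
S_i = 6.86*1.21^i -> [6.86, 8.3, 10.04, 12.15, 14.71]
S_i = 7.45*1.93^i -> [7.45, 14.38, 27.75, 53.56, 103.37]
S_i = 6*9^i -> [6, 54, 486, 4374, 39366]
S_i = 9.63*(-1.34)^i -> [9.63, -12.9, 17.29, -23.17, 31.05]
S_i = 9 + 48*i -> [9, 57, 105, 153, 201]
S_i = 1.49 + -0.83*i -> [1.49, 0.66, -0.17, -1.0, -1.83]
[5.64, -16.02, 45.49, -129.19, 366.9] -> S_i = 5.64*(-2.84)^i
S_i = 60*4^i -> [60, 240, 960, 3840, 15360]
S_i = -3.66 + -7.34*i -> [-3.66, -11.0, -18.34, -25.68, -33.02]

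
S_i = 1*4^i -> [1, 4, 16, 64, 256]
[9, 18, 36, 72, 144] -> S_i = 9*2^i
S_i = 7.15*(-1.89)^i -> [7.15, -13.51, 25.54, -48.27, 91.23]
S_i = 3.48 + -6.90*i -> [3.48, -3.42, -10.32, -17.22, -24.12]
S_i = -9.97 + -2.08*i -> [-9.97, -12.05, -14.13, -16.21, -18.29]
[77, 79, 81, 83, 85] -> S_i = 77 + 2*i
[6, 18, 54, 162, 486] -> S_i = 6*3^i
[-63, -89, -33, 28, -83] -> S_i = Random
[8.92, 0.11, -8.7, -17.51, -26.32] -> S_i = 8.92 + -8.81*i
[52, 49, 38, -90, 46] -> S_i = Random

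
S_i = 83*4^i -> [83, 332, 1328, 5312, 21248]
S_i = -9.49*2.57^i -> [-9.49, -24.39, -62.68, -161.09, -414.0]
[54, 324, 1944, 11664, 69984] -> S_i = 54*6^i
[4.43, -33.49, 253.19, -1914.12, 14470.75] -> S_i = 4.43*(-7.56)^i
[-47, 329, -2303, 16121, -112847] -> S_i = -47*-7^i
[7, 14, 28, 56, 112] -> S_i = 7*2^i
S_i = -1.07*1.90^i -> [-1.07, -2.03, -3.86, -7.34, -13.94]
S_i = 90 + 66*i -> [90, 156, 222, 288, 354]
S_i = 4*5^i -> [4, 20, 100, 500, 2500]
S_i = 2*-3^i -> [2, -6, 18, -54, 162]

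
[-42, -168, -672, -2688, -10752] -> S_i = -42*4^i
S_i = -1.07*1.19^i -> [-1.07, -1.27, -1.52, -1.8, -2.15]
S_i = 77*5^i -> [77, 385, 1925, 9625, 48125]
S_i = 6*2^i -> [6, 12, 24, 48, 96]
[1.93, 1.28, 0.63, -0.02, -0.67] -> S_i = 1.93 + -0.65*i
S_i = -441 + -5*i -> [-441, -446, -451, -456, -461]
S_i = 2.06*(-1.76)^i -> [2.06, -3.63, 6.38, -11.23, 19.77]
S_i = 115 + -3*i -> [115, 112, 109, 106, 103]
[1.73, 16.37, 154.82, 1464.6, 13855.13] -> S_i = 1.73*9.46^i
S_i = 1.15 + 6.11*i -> [1.15, 7.26, 13.37, 19.48, 25.59]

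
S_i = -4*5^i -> [-4, -20, -100, -500, -2500]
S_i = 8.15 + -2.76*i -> [8.15, 5.39, 2.63, -0.13, -2.89]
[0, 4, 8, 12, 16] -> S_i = 0 + 4*i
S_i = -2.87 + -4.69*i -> [-2.87, -7.56, -12.25, -16.94, -21.63]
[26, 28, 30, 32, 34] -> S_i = 26 + 2*i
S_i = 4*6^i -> [4, 24, 144, 864, 5184]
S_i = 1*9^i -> [1, 9, 81, 729, 6561]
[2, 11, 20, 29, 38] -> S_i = 2 + 9*i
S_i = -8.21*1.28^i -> [-8.21, -10.51, -13.45, -17.22, -22.04]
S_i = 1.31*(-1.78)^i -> [1.31, -2.33, 4.15, -7.39, 13.15]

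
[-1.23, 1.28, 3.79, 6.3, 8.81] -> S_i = -1.23 + 2.51*i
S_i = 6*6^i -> [6, 36, 216, 1296, 7776]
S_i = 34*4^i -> [34, 136, 544, 2176, 8704]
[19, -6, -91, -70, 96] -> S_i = Random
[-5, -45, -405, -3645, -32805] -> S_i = -5*9^i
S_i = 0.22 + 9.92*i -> [0.22, 10.14, 20.06, 29.98, 39.9]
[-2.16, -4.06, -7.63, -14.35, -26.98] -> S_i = -2.16*1.88^i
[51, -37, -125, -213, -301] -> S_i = 51 + -88*i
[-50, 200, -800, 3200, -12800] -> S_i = -50*-4^i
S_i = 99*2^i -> [99, 198, 396, 792, 1584]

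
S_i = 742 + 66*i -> [742, 808, 874, 940, 1006]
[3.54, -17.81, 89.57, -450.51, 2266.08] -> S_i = 3.54*(-5.03)^i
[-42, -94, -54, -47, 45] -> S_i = Random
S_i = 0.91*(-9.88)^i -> [0.91, -8.99, 88.83, -877.63, 8671.0]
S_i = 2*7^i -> [2, 14, 98, 686, 4802]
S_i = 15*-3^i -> [15, -45, 135, -405, 1215]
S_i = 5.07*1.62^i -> [5.07, 8.21, 13.31, 21.56, 34.92]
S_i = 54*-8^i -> [54, -432, 3456, -27648, 221184]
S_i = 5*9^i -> [5, 45, 405, 3645, 32805]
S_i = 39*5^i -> [39, 195, 975, 4875, 24375]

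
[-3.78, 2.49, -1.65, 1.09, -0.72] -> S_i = -3.78*(-0.66)^i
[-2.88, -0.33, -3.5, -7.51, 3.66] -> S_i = Random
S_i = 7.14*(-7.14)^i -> [7.14, -50.98, 363.99, -2598.92, 18556.29]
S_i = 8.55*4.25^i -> [8.55, 36.34, 154.43, 656.35, 2789.47]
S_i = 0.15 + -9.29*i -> [0.15, -9.14, -18.43, -27.72, -37.01]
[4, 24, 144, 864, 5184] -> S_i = 4*6^i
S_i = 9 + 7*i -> [9, 16, 23, 30, 37]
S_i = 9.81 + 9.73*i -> [9.81, 19.54, 29.27, 39.0, 48.73]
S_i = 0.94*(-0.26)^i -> [0.94, -0.24, 0.06, -0.02, 0.0]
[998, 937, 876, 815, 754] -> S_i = 998 + -61*i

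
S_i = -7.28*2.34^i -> [-7.28, -17.04, -39.86, -93.28, -218.27]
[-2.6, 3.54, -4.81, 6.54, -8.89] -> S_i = -2.60*(-1.36)^i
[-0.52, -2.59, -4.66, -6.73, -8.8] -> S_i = -0.52 + -2.07*i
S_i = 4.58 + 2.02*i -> [4.58, 6.6, 8.62, 10.64, 12.66]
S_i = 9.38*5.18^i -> [9.38, 48.59, 251.69, 1303.74, 6753.39]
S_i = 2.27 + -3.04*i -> [2.27, -0.77, -3.81, -6.85, -9.89]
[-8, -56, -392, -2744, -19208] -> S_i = -8*7^i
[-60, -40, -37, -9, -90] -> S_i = Random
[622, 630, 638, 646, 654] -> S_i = 622 + 8*i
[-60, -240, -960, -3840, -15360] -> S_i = -60*4^i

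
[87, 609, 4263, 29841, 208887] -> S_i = 87*7^i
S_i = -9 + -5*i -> [-9, -14, -19, -24, -29]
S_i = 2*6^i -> [2, 12, 72, 432, 2592]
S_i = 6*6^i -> [6, 36, 216, 1296, 7776]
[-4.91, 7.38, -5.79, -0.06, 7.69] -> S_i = Random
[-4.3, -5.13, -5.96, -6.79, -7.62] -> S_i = -4.30 + -0.83*i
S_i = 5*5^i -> [5, 25, 125, 625, 3125]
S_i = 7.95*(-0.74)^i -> [7.95, -5.88, 4.35, -3.22, 2.38]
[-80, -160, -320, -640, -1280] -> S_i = -80*2^i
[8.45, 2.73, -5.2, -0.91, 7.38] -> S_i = Random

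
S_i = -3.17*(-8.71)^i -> [-3.17, 27.61, -240.49, 2094.66, -18244.5]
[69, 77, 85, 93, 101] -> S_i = 69 + 8*i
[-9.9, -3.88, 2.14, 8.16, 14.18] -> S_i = -9.90 + 6.02*i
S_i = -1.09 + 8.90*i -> [-1.09, 7.81, 16.71, 25.61, 34.51]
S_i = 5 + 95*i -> [5, 100, 195, 290, 385]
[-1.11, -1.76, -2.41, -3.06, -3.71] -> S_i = -1.11 + -0.65*i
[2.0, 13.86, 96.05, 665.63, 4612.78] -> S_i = 2.00*6.93^i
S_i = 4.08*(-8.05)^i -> [4.08, -32.84, 264.39, -2128.37, 17133.41]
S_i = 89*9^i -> [89, 801, 7209, 64881, 583929]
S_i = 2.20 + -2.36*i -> [2.2, -0.16, -2.52, -4.88, -7.24]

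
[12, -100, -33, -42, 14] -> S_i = Random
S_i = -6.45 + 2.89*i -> [-6.45, -3.56, -0.67, 2.22, 5.11]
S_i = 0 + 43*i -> [0, 43, 86, 129, 172]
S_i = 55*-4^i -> [55, -220, 880, -3520, 14080]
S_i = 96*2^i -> [96, 192, 384, 768, 1536]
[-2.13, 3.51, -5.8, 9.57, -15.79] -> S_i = -2.13*(-1.65)^i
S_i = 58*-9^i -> [58, -522, 4698, -42282, 380538]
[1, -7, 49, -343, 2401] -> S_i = 1*-7^i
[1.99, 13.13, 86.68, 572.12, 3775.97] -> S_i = 1.99*6.60^i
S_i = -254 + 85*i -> [-254, -169, -84, 1, 86]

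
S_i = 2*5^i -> [2, 10, 50, 250, 1250]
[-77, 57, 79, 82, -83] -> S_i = Random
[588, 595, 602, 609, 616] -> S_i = 588 + 7*i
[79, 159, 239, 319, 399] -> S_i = 79 + 80*i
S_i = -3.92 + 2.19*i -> [-3.92, -1.73, 0.46, 2.65, 4.84]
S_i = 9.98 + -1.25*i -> [9.98, 8.73, 7.48, 6.23, 4.98]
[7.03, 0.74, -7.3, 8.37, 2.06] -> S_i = Random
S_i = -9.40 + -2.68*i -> [-9.4, -12.08, -14.76, -17.44, -20.12]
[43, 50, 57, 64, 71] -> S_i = 43 + 7*i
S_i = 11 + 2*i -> [11, 13, 15, 17, 19]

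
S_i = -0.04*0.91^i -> [-0.04, -0.04, -0.03, -0.03, -0.03]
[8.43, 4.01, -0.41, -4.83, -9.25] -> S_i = 8.43 + -4.42*i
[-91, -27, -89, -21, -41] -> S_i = Random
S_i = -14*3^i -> [-14, -42, -126, -378, -1134]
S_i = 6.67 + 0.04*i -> [6.67, 6.71, 6.75, 6.79, 6.83]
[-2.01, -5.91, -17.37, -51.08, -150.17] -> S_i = -2.01*2.94^i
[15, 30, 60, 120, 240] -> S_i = 15*2^i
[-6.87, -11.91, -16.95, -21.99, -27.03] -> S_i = -6.87 + -5.04*i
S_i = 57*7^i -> [57, 399, 2793, 19551, 136857]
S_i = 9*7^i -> [9, 63, 441, 3087, 21609]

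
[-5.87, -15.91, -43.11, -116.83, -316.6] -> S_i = -5.87*2.71^i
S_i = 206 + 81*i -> [206, 287, 368, 449, 530]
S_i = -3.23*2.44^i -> [-3.23, -7.88, -19.23, -46.92, -114.49]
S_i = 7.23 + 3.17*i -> [7.23, 10.4, 13.57, 16.74, 19.91]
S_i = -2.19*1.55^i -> [-2.19, -3.39, -5.26, -8.16, -12.64]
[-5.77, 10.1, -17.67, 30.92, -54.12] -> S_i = -5.77*(-1.75)^i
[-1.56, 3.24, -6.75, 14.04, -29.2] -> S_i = -1.56*(-2.08)^i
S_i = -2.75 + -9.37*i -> [-2.75, -12.12, -21.49, -30.86, -40.23]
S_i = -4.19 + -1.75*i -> [-4.19, -5.94, -7.69, -9.44, -11.19]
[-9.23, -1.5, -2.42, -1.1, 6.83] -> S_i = Random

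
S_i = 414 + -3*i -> [414, 411, 408, 405, 402]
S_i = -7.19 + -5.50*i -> [-7.19, -12.69, -18.19, -23.69, -29.19]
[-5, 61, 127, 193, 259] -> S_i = -5 + 66*i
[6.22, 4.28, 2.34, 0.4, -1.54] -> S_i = 6.22 + -1.94*i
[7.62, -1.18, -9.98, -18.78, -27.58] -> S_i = 7.62 + -8.80*i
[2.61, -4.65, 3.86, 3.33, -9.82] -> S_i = Random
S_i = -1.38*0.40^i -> [-1.38, -0.55, -0.22, -0.09, -0.04]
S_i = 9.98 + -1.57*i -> [9.98, 8.41, 6.84, 5.27, 3.7]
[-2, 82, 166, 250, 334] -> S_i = -2 + 84*i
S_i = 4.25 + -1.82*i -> [4.25, 2.43, 0.61, -1.21, -3.03]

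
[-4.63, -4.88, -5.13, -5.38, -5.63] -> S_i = -4.63 + -0.25*i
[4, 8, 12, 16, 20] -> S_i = 4 + 4*i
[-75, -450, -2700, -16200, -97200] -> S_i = -75*6^i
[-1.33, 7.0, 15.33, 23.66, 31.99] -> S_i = -1.33 + 8.33*i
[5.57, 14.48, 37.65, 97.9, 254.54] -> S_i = 5.57*2.60^i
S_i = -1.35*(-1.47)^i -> [-1.35, 1.98, -2.92, 4.29, -6.3]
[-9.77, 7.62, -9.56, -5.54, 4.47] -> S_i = Random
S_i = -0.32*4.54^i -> [-0.32, -1.45, -6.6, -29.94, -135.95]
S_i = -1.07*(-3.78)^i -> [-1.07, 4.04, -15.29, 57.79, -218.45]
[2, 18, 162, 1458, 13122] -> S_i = 2*9^i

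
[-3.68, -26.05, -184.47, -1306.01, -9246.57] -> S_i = -3.68*7.08^i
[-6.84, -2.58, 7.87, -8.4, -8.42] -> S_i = Random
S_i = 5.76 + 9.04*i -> [5.76, 14.8, 23.84, 32.88, 41.92]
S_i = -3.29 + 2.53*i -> [-3.29, -0.76, 1.77, 4.3, 6.83]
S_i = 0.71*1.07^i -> [0.71, 0.76, 0.81, 0.87, 0.93]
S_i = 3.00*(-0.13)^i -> [3.0, -0.39, 0.05, -0.01, 0.0]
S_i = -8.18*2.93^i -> [-8.18, -23.97, -70.22, -205.76, -602.87]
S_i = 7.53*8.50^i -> [7.53, 64.0, 544.04, 4624.36, 39307.07]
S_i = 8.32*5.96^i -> [8.32, 49.59, 295.54, 1761.42, 10498.04]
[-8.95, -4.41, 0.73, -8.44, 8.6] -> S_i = Random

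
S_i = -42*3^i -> [-42, -126, -378, -1134, -3402]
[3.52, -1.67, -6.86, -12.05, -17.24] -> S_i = 3.52 + -5.19*i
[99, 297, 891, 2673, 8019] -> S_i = 99*3^i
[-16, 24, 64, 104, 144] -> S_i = -16 + 40*i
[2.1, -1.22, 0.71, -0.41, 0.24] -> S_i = 2.10*(-0.58)^i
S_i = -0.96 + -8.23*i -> [-0.96, -9.19, -17.42, -25.65, -33.88]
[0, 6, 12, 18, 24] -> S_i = 0 + 6*i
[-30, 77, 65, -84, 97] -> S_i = Random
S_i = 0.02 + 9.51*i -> [0.02, 9.53, 19.04, 28.55, 38.06]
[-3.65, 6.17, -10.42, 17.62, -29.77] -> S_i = -3.65*(-1.69)^i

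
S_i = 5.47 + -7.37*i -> [5.47, -1.9, -9.27, -16.64, -24.01]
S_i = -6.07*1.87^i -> [-6.07, -11.35, -21.23, -39.69, -74.23]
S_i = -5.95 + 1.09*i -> [-5.95, -4.86, -3.77, -2.68, -1.59]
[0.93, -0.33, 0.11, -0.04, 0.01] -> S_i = 0.93*(-0.35)^i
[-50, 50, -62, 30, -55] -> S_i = Random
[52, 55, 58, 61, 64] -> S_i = 52 + 3*i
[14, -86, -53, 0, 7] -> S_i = Random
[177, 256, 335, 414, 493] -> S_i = 177 + 79*i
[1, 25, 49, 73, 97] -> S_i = 1 + 24*i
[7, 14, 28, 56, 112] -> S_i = 7*2^i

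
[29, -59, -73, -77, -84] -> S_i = Random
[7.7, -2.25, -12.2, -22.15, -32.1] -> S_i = 7.70 + -9.95*i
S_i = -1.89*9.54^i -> [-1.89, -18.03, -172.01, -1640.99, -15655.08]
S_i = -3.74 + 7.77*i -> [-3.74, 4.03, 11.8, 19.57, 27.34]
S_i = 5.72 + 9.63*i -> [5.72, 15.35, 24.98, 34.61, 44.24]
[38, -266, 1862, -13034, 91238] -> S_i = 38*-7^i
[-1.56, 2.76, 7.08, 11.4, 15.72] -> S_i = -1.56 + 4.32*i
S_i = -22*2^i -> [-22, -44, -88, -176, -352]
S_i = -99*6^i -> [-99, -594, -3564, -21384, -128304]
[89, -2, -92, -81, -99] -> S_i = Random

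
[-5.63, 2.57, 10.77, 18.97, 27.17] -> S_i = -5.63 + 8.20*i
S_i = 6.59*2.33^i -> [6.59, 15.35, 35.78, 83.36, 194.23]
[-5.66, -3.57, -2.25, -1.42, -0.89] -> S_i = -5.66*0.63^i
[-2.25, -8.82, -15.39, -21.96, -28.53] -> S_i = -2.25 + -6.57*i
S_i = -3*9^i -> [-3, -27, -243, -2187, -19683]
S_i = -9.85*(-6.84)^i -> [-9.85, 67.37, -460.84, 3152.13, -21560.59]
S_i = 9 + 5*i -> [9, 14, 19, 24, 29]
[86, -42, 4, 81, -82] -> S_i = Random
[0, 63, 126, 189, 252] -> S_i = 0 + 63*i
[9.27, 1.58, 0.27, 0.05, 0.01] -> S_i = 9.27*0.17^i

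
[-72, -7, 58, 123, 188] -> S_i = -72 + 65*i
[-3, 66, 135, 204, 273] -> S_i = -3 + 69*i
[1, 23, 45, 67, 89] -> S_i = 1 + 22*i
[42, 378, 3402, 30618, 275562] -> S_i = 42*9^i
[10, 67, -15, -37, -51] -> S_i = Random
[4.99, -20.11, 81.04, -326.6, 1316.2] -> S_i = 4.99*(-4.03)^i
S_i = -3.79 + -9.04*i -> [-3.79, -12.83, -21.87, -30.91, -39.95]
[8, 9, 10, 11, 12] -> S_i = 8 + 1*i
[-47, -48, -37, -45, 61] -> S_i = Random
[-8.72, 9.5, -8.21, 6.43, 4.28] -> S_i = Random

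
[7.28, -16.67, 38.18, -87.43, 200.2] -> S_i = 7.28*(-2.29)^i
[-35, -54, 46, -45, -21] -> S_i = Random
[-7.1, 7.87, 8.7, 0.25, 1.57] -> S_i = Random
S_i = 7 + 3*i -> [7, 10, 13, 16, 19]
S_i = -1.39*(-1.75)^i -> [-1.39, 2.43, -4.26, 7.45, -13.04]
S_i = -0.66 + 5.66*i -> [-0.66, 5.0, 10.66, 16.32, 21.98]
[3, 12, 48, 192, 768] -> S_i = 3*4^i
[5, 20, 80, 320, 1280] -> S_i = 5*4^i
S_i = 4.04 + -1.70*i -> [4.04, 2.34, 0.64, -1.06, -2.76]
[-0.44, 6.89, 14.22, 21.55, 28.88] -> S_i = -0.44 + 7.33*i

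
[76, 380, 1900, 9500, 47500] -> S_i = 76*5^i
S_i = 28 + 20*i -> [28, 48, 68, 88, 108]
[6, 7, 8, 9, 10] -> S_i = 6 + 1*i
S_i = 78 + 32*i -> [78, 110, 142, 174, 206]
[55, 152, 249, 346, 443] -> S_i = 55 + 97*i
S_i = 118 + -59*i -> [118, 59, 0, -59, -118]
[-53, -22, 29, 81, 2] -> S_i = Random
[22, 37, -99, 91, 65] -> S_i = Random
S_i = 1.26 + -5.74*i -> [1.26, -4.48, -10.22, -15.96, -21.7]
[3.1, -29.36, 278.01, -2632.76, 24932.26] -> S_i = 3.10*(-9.47)^i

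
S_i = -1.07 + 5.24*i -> [-1.07, 4.17, 9.41, 14.65, 19.89]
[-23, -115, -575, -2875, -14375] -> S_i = -23*5^i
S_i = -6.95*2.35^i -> [-6.95, -16.33, -38.38, -90.2, -211.96]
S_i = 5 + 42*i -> [5, 47, 89, 131, 173]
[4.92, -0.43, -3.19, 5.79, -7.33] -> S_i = Random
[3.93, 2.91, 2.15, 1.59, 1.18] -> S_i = 3.93*0.74^i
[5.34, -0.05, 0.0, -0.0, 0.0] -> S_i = 5.34*(-0.01)^i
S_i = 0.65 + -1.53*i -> [0.65, -0.88, -2.41, -3.94, -5.47]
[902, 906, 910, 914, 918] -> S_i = 902 + 4*i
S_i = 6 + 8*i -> [6, 14, 22, 30, 38]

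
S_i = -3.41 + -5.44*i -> [-3.41, -8.85, -14.29, -19.73, -25.17]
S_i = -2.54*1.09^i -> [-2.54, -2.77, -3.02, -3.29, -3.59]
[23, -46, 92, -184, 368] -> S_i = 23*-2^i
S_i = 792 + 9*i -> [792, 801, 810, 819, 828]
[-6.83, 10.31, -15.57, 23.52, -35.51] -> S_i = -6.83*(-1.51)^i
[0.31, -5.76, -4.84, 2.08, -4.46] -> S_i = Random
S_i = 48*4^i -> [48, 192, 768, 3072, 12288]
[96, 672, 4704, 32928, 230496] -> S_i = 96*7^i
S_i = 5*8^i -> [5, 40, 320, 2560, 20480]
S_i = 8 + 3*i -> [8, 11, 14, 17, 20]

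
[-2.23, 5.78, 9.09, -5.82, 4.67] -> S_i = Random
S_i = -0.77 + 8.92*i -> [-0.77, 8.15, 17.07, 25.99, 34.91]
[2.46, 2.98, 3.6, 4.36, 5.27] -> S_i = 2.46*1.21^i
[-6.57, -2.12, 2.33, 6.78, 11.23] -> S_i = -6.57 + 4.45*i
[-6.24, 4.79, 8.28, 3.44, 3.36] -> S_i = Random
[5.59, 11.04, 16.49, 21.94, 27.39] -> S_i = 5.59 + 5.45*i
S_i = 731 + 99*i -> [731, 830, 929, 1028, 1127]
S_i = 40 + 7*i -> [40, 47, 54, 61, 68]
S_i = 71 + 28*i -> [71, 99, 127, 155, 183]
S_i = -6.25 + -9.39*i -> [-6.25, -15.64, -25.03, -34.42, -43.81]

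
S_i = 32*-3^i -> [32, -96, 288, -864, 2592]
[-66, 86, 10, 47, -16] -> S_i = Random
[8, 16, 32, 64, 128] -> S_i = 8*2^i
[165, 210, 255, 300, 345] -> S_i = 165 + 45*i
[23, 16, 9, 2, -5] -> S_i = 23 + -7*i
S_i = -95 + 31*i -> [-95, -64, -33, -2, 29]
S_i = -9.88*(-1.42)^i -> [-9.88, 14.03, -19.92, 28.29, -40.17]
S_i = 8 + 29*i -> [8, 37, 66, 95, 124]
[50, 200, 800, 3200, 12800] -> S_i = 50*4^i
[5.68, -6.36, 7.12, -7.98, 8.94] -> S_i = 5.68*(-1.12)^i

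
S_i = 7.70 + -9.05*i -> [7.7, -1.35, -10.4, -19.45, -28.5]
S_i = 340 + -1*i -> [340, 339, 338, 337, 336]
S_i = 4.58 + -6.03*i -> [4.58, -1.45, -7.48, -13.51, -19.54]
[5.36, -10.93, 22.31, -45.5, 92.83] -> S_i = 5.36*(-2.04)^i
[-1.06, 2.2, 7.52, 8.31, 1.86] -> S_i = Random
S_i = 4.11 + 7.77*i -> [4.11, 11.88, 19.65, 27.42, 35.19]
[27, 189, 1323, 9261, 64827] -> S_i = 27*7^i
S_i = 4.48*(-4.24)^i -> [4.48, -19.0, 80.54, -341.49, 1447.91]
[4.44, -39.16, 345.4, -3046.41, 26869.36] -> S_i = 4.44*(-8.82)^i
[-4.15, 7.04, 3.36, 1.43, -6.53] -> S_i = Random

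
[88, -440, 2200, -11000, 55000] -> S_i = 88*-5^i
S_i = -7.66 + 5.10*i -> [-7.66, -2.56, 2.54, 7.64, 12.74]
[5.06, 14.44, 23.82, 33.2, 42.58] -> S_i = 5.06 + 9.38*i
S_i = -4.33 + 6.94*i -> [-4.33, 2.61, 9.55, 16.49, 23.43]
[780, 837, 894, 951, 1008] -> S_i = 780 + 57*i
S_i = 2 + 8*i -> [2, 10, 18, 26, 34]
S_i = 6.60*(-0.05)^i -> [6.6, -0.33, 0.02, -0.0, 0.0]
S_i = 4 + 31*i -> [4, 35, 66, 97, 128]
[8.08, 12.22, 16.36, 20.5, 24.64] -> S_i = 8.08 + 4.14*i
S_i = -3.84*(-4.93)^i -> [-3.84, 18.93, -93.33, 460.12, -2268.4]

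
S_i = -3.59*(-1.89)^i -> [-3.59, 6.79, -12.82, 24.24, -45.81]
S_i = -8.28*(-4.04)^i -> [-8.28, 33.45, -135.14, 545.98, -2205.75]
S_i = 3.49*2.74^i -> [3.49, 9.56, 26.2, 71.79, 196.71]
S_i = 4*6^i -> [4, 24, 144, 864, 5184]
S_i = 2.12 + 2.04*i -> [2.12, 4.16, 6.2, 8.24, 10.28]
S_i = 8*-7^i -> [8, -56, 392, -2744, 19208]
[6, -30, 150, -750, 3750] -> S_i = 6*-5^i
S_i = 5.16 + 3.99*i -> [5.16, 9.15, 13.14, 17.13, 21.12]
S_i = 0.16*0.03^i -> [0.16, 0.0, 0.0, 0.0, 0.0]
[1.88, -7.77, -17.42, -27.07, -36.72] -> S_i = 1.88 + -9.65*i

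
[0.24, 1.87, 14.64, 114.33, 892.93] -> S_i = 0.24*7.81^i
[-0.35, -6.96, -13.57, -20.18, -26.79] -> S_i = -0.35 + -6.61*i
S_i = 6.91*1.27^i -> [6.91, 8.78, 11.15, 14.15, 17.98]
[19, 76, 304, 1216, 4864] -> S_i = 19*4^i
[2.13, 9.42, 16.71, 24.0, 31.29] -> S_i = 2.13 + 7.29*i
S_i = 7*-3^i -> [7, -21, 63, -189, 567]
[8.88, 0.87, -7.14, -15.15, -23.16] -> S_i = 8.88 + -8.01*i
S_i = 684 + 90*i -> [684, 774, 864, 954, 1044]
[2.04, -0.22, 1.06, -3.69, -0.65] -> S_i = Random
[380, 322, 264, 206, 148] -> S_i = 380 + -58*i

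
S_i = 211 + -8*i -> [211, 203, 195, 187, 179]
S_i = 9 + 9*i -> [9, 18, 27, 36, 45]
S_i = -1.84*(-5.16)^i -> [-1.84, 9.49, -48.99, 252.79, -1304.42]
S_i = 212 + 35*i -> [212, 247, 282, 317, 352]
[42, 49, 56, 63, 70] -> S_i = 42 + 7*i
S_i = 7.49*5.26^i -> [7.49, 39.4, 207.23, 1090.03, 5733.57]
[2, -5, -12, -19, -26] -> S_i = 2 + -7*i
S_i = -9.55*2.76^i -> [-9.55, -26.36, -72.75, -200.78, -554.17]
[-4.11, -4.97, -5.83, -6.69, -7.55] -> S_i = -4.11 + -0.86*i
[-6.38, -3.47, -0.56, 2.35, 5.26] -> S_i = -6.38 + 2.91*i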